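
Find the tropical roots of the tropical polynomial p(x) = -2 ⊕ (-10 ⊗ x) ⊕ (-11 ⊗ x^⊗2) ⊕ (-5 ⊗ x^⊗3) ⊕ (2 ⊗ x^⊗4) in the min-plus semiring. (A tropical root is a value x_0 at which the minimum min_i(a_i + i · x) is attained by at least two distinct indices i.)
Roots: {-7, -6, 1, 8}

Each tropical root is a break point of the lower envelope of the lines y = a_i + i · x (there are 5 lines, with slopes 0, 1, ..., 4). Only the lines that attain the minimum somewhere contribute to roots; other lines are dominated. Here the surviving (envelope) indices are i = 4, i = 3, i = 2, i = 1, i = 0.
Intersections between consecutive envelope lines give the roots: for adjacent envelope indices i < j the intersection is x = (a_i − a_j) / (j − i). Reading off the sorted break points: {-7, -6, 1, 8}.
Verification: at each break x_0, at least two indices attain the minimum of min_i(a_i + i · x_0).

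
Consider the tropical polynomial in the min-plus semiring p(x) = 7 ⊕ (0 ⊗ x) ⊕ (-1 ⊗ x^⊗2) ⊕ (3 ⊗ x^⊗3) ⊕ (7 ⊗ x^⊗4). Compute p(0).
p(0) = -1

A tropical monomial a ⊗ x^⊗i evaluates to a + i · x. Evaluating each term at x = 0:
  Term 0 contributes 7 + 0 · 0 = 7
  Term 1 contributes 0 + 1 · 0 = 0
  Term 2 contributes -1 + 2 · 0 = -1
  Term 3 contributes 3 + 3 · 0 = 3
  Term 4 contributes 7 + 4 · 0 = 7
p(0) = ⊕ of these = min[7, 0, -1, 3, 7] = -1.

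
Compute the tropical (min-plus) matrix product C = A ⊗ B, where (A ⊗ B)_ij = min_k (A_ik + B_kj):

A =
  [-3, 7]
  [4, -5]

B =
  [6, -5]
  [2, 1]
A ⊗ B =
  [3, -8]
  [-3, -4]

Apply the min-plus product entry-by-entry:
  C[0][0] = min over k of (A[0][0] + B[0][0] = -3 + 6 = 3, A[0][1] + B[1][0] = 7 + 2 = 9) = 3 (attained at k = 0)
  C[0][1] = min over k of (A[0][0] + B[0][1] = -3 + -5 = -8, A[0][1] + B[1][1] = 7 + 1 = 8) = -8 (attained at k = 0)
  C[1][0] = min over k of (A[1][0] + B[0][0] = 4 + 6 = 10, A[1][1] + B[1][0] = -5 + 2 = -3) = -3 (attained at k = 1)
  C[1][1] = min over k of (A[1][0] + B[0][1] = 4 + -5 = -1, A[1][1] + B[1][1] = -5 + 1 = -4) = -4 (attained at k = 1)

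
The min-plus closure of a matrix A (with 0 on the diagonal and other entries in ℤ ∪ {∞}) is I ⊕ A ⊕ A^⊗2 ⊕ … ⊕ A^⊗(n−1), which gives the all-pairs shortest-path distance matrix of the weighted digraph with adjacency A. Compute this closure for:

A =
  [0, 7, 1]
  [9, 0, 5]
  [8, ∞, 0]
Closure =
  [0, 7, 1]
  [9, 0, 5]
  [8, 15, 0]

This is the Floyd-Warshall all-pairs shortest-path computation. For each intermediate vertex k = 0, 1, …, 2, update dist[i][j] ← min(dist[i][j], dist[i][k] + dist[k][j]). The final matrix gives, for each (i, j), the minimum total weight of any directed path from i to j (possibly empty when i = j).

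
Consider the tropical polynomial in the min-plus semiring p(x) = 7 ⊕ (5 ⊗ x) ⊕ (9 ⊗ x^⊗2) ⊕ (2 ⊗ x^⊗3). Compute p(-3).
p(-3) = -7

A tropical monomial a ⊗ x^⊗i evaluates to a + i · x. Evaluating each term at x = -3:
  Term 0 contributes 7 + 0 · -3 = 7
  Term 1 contributes 5 + 1 · -3 = 2
  Term 2 contributes 9 + 2 · -3 = 3
  Term 3 contributes 2 + 3 · -3 = -7
p(-3) = ⊕ of these = min[7, 2, 3, -7] = -7.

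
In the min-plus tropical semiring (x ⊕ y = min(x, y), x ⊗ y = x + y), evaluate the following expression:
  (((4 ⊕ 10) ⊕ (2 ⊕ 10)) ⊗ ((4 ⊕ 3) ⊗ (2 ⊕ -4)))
(((4 ⊕ 10) ⊕ (2 ⊕ 10)) ⊗ ((4 ⊕ 3) ⊗ (2 ⊕ -4))) = 1

Expand innermost to outermost. Recall ⊕ takes the minimum of its arguments and ⊗ takes their sum. Working out the expression (((4 ⊕ 10) ⊕ (2 ⊕ 10)) ⊗ ((4 ⊕ 3) ⊗ (2 ⊕ -4))) gives 1.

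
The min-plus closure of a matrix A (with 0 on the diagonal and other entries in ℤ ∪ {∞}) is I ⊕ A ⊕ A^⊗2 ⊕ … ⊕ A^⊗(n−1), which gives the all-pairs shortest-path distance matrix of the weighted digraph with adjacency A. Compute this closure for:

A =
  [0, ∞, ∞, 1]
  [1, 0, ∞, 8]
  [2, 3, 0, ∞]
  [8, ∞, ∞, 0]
Closure =
  [0, ∞, ∞, 1]
  [1, 0, ∞, 2]
  [2, 3, 0, 3]
  [8, ∞, ∞, 0]

This is the Floyd-Warshall all-pairs shortest-path computation. For each intermediate vertex k = 0, 1, …, 3, update dist[i][j] ← min(dist[i][j], dist[i][k] + dist[k][j]). The final matrix gives, for each (i, j), the minimum total weight of any directed path from i to j (possibly empty when i = j).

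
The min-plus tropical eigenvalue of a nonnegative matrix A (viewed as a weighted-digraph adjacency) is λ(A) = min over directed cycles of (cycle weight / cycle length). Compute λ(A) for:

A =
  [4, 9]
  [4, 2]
λ(A) = 2

Enumerate directed cycles and compute their means (weight / length). Sample:
  cycle 0 → 0: weight = 4, length = 1, mean = 4/1 ≈ 4.000
  cycle 1 → 1: weight = 2, length = 1, mean = 2/1 ≈ 2.000
  cycle 0 → 1 → 0: weight = 13, length = 2, mean = 13/2 ≈ 6.500
  cycle 1 → 0 → 1: weight = 13, length = 2, mean = 13/2 ≈ 6.500
Minimum mean = 2.000, attained e.g. along the cycle 1 → 1 with weight 2 and length 1. So λ(A) = 2/1 = 2.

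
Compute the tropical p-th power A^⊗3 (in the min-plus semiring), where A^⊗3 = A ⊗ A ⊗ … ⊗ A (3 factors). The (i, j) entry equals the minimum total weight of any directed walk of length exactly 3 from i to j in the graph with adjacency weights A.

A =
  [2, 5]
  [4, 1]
A^⊗3 =
  [6, 7]
  [6, 3]

Each entry (A^⊗3)_ij equals the minimum over all length-3 walks i = v_0 → v_1 → … → v_3 = j of Σ_t A[v_t][v_{t+1}]. For example, for (i, j) = (0, 1) we minimise over 4 possible intermediate vertex sequences; the minimum is 7, attained along the walk 0 → 1 → 1 → 1.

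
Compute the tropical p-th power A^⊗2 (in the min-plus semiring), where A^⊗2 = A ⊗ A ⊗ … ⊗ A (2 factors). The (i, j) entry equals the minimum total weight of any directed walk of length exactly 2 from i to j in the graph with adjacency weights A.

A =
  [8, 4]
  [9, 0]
A^⊗2 =
  [13, 4]
  [9, 0]

Each entry (A^⊗2)_ij equals the minimum over all length-2 walks i = v_0 → v_1 → … → v_2 = j of Σ_t A[v_t][v_{t+1}]. For example, for (i, j) = (0, 1) we minimise over 2 possible intermediate vertex sequences; the minimum is 4, attained along the walk 0 → 1 → 1.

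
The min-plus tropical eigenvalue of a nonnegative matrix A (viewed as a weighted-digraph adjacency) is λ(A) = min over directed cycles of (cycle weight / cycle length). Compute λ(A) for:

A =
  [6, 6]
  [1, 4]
λ(A) = 7/2

Enumerate directed cycles and compute their means (weight / length). Sample:
  cycle 0 → 0: weight = 6, length = 1, mean = 6/1 ≈ 6.000
  cycle 1 → 1: weight = 4, length = 1, mean = 4/1 ≈ 4.000
  cycle 0 → 1 → 0: weight = 7, length = 2, mean = 7/2 ≈ 3.500
  cycle 1 → 0 → 1: weight = 7, length = 2, mean = 7/2 ≈ 3.500
Minimum mean = 3.500, attained e.g. along the cycle 0 → 1 → 0 with weight 7 and length 2. So λ(A) = 7/2 = 7/2.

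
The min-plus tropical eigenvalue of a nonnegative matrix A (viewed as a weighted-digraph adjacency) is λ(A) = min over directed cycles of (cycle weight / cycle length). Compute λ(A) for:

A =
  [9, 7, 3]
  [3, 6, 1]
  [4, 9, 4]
λ(A) = 7/2

Enumerate directed cycles and compute their means (weight / length). Sample:
  cycle 0 → 0: weight = 9, length = 1, mean = 9/1 ≈ 9.000
  cycle 1 → 1: weight = 6, length = 1, mean = 6/1 ≈ 6.000
  cycle 2 → 2: weight = 4, length = 1, mean = 4/1 ≈ 4.000
  cycle 0 → 1 → 0: weight = 10, length = 2, mean = 10/2 ≈ 5.000
  cycle 0 → 2 → 0: weight = 7, length = 2, mean = 7/2 ≈ 3.500
  cycle 1 → 0 → 1: weight = 10, length = 2, mean = 10/2 ≈ 5.000
Minimum mean = 3.500, attained e.g. along the cycle 0 → 2 → 0 with weight 7 and length 2. So λ(A) = 7/2 = 7/2.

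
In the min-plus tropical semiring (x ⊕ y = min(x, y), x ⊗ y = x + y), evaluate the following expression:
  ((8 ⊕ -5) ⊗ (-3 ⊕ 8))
((8 ⊕ -5) ⊗ (-3 ⊕ 8)) = -8

Expand innermost to outermost. Recall ⊕ takes the minimum of its arguments and ⊗ takes their sum. Working out the expression ((8 ⊕ -5) ⊗ (-3 ⊕ 8)) gives -8.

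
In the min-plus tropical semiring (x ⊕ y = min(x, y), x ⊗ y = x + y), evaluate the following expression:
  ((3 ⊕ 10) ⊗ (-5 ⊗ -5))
((3 ⊕ 10) ⊗ (-5 ⊗ -5)) = -7

Expand innermost to outermost. Recall ⊕ takes the minimum of its arguments and ⊗ takes their sum. Working out the expression ((3 ⊕ 10) ⊗ (-5 ⊗ -5)) gives -7.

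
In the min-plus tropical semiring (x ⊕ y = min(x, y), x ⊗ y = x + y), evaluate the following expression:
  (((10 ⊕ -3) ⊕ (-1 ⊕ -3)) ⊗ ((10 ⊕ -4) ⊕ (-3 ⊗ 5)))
(((10 ⊕ -3) ⊕ (-1 ⊕ -3)) ⊗ ((10 ⊕ -4) ⊕ (-3 ⊗ 5))) = -7

Expand innermost to outermost. Recall ⊕ takes the minimum of its arguments and ⊗ takes their sum. Working out the expression (((10 ⊕ -3) ⊕ (-1 ⊕ -3)) ⊗ ((10 ⊕ -4) ⊕ (-3 ⊗ 5))) gives -7.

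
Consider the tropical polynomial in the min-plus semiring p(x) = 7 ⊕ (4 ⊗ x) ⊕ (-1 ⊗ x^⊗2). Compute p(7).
p(7) = 7

A tropical monomial a ⊗ x^⊗i evaluates to a + i · x. Evaluating each term at x = 7:
  Term 0 contributes 7 + 0 · 7 = 7
  Term 1 contributes 4 + 1 · 7 = 11
  Term 2 contributes -1 + 2 · 7 = 13
p(7) = ⊕ of these = min[7, 11, 13] = 7.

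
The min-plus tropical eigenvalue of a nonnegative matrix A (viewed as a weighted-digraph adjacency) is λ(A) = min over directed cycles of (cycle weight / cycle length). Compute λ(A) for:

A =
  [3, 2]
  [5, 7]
λ(A) = 3

Enumerate directed cycles and compute their means (weight / length). Sample:
  cycle 0 → 0: weight = 3, length = 1, mean = 3/1 ≈ 3.000
  cycle 1 → 1: weight = 7, length = 1, mean = 7/1 ≈ 7.000
  cycle 0 → 1 → 0: weight = 7, length = 2, mean = 7/2 ≈ 3.500
  cycle 1 → 0 → 1: weight = 7, length = 2, mean = 7/2 ≈ 3.500
Minimum mean = 3.000, attained e.g. along the cycle 0 → 0 with weight 3 and length 1. So λ(A) = 3/1 = 3.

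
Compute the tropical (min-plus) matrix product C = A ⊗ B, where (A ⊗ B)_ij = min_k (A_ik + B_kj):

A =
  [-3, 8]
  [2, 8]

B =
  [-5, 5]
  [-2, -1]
A ⊗ B =
  [-8, 2]
  [-3, 7]

Apply the min-plus product entry-by-entry:
  C[0][0] = min over k of (A[0][0] + B[0][0] = -3 + -5 = -8, A[0][1] + B[1][0] = 8 + -2 = 6) = -8 (attained at k = 0)
  C[0][1] = min over k of (A[0][0] + B[0][1] = -3 + 5 = 2, A[0][1] + B[1][1] = 8 + -1 = 7) = 2 (attained at k = 0)
  C[1][0] = min over k of (A[1][0] + B[0][0] = 2 + -5 = -3, A[1][1] + B[1][0] = 8 + -2 = 6) = -3 (attained at k = 0)
  C[1][1] = min over k of (A[1][0] + B[0][1] = 2 + 5 = 7, A[1][1] + B[1][1] = 8 + -1 = 7) = 7 (attained at k = 0)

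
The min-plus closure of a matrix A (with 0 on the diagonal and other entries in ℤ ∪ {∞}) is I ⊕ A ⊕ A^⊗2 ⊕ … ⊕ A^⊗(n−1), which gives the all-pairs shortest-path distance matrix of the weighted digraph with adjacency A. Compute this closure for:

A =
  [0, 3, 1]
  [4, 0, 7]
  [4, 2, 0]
Closure =
  [0, 3, 1]
  [4, 0, 5]
  [4, 2, 0]

This is the Floyd-Warshall all-pairs shortest-path computation. For each intermediate vertex k = 0, 1, …, 2, update dist[i][j] ← min(dist[i][j], dist[i][k] + dist[k][j]). The final matrix gives, for each (i, j), the minimum total weight of any directed path from i to j (possibly empty when i = j).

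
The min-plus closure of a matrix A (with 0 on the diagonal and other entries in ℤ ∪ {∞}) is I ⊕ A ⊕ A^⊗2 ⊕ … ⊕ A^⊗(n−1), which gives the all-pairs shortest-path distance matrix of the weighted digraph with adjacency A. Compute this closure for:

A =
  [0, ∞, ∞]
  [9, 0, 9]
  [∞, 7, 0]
Closure =
  [0, ∞, ∞]
  [9, 0, 9]
  [16, 7, 0]

This is the Floyd-Warshall all-pairs shortest-path computation. For each intermediate vertex k = 0, 1, …, 2, update dist[i][j] ← min(dist[i][j], dist[i][k] + dist[k][j]). The final matrix gives, for each (i, j), the minimum total weight of any directed path from i to j (possibly empty when i = j).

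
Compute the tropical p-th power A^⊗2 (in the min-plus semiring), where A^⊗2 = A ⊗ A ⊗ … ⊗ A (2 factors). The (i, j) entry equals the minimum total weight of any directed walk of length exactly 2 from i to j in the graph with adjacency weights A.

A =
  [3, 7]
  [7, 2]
A^⊗2 =
  [6, 9]
  [9, 4]

Each entry (A^⊗2)_ij equals the minimum over all length-2 walks i = v_0 → v_1 → … → v_2 = j of Σ_t A[v_t][v_{t+1}]. For example, for (i, j) = (0, 1) we minimise over 2 possible intermediate vertex sequences; the minimum is 9, attained along the walk 0 → 1 → 1.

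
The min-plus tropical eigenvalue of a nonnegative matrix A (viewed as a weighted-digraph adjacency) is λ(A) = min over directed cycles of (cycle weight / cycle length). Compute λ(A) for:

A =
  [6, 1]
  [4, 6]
λ(A) = 5/2

Enumerate directed cycles and compute their means (weight / length). Sample:
  cycle 0 → 0: weight = 6, length = 1, mean = 6/1 ≈ 6.000
  cycle 1 → 1: weight = 6, length = 1, mean = 6/1 ≈ 6.000
  cycle 0 → 1 → 0: weight = 5, length = 2, mean = 5/2 ≈ 2.500
  cycle 1 → 0 → 1: weight = 5, length = 2, mean = 5/2 ≈ 2.500
Minimum mean = 2.500, attained e.g. along the cycle 0 → 1 → 0 with weight 5 and length 2. So λ(A) = 5/2 = 5/2.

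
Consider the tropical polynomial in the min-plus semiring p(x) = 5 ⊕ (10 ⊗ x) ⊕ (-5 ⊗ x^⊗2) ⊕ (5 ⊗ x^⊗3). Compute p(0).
p(0) = -5

A tropical monomial a ⊗ x^⊗i evaluates to a + i · x. Evaluating each term at x = 0:
  Term 0 contributes 5 + 0 · 0 = 5
  Term 1 contributes 10 + 1 · 0 = 10
  Term 2 contributes -5 + 2 · 0 = -5
  Term 3 contributes 5 + 3 · 0 = 5
p(0) = ⊕ of these = min[5, 10, -5, 5] = -5.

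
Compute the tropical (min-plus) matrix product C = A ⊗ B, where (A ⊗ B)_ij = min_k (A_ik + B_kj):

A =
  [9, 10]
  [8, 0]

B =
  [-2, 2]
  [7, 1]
A ⊗ B =
  [7, 11]
  [6, 1]

Apply the min-plus product entry-by-entry:
  C[0][0] = min over k of (A[0][0] + B[0][0] = 9 + -2 = 7, A[0][1] + B[1][0] = 10 + 7 = 17) = 7 (attained at k = 0)
  C[0][1] = min over k of (A[0][0] + B[0][1] = 9 + 2 = 11, A[0][1] + B[1][1] = 10 + 1 = 11) = 11 (attained at k = 0)
  C[1][0] = min over k of (A[1][0] + B[0][0] = 8 + -2 = 6, A[1][1] + B[1][0] = 0 + 7 = 7) = 6 (attained at k = 0)
  C[1][1] = min over k of (A[1][0] + B[0][1] = 8 + 2 = 10, A[1][1] + B[1][1] = 0 + 1 = 1) = 1 (attained at k = 1)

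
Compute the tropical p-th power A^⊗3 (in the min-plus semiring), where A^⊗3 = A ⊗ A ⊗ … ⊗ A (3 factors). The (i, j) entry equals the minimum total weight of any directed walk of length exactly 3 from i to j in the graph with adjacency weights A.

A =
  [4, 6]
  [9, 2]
A^⊗3 =
  [12, 10]
  [13, 6]

Each entry (A^⊗3)_ij equals the minimum over all length-3 walks i = v_0 → v_1 → … → v_3 = j of Σ_t A[v_t][v_{t+1}]. For example, for (i, j) = (0, 1) we minimise over 4 possible intermediate vertex sequences; the minimum is 10, attained along the walk 0 → 1 → 1 → 1.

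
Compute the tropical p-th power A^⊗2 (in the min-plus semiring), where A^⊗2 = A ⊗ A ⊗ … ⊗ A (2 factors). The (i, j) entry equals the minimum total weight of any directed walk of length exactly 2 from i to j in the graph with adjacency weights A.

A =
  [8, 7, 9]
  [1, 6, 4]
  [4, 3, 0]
A^⊗2 =
  [8, 12, 9]
  [7, 7, 4]
  [4, 3, 0]

Each entry (A^⊗2)_ij equals the minimum over all length-2 walks i = v_0 → v_1 → … → v_2 = j of Σ_t A[v_t][v_{t+1}]. For example, for (i, j) = (0, 2) we minimise over 3 possible intermediate vertex sequences; the minimum is 9, attained along the walk 0 → 2 → 2.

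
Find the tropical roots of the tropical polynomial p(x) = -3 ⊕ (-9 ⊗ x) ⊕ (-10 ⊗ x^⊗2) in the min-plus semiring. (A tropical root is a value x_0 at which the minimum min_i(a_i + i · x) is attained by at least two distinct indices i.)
Roots: {1, 6}

Each tropical root is a break point of the lower envelope of the lines y = a_i + i · x (there are 3 lines, with slopes 0, 1, ..., 2). Only the lines that attain the minimum somewhere contribute to roots; other lines are dominated. Here the surviving (envelope) indices are i = 2, i = 1, i = 0.
Intersections between consecutive envelope lines give the roots: for adjacent envelope indices i < j the intersection is x = (a_i − a_j) / (j − i). Reading off the sorted break points: {1, 6}.
Verification: at each break x_0, at least two indices attain the minimum of min_i(a_i + i · x_0).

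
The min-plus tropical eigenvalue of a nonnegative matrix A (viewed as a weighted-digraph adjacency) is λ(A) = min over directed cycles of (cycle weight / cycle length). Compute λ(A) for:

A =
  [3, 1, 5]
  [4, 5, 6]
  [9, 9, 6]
λ(A) = 5/2

Enumerate directed cycles and compute their means (weight / length). Sample:
  cycle 0 → 0: weight = 3, length = 1, mean = 3/1 ≈ 3.000
  cycle 1 → 1: weight = 5, length = 1, mean = 5/1 ≈ 5.000
  cycle 2 → 2: weight = 6, length = 1, mean = 6/1 ≈ 6.000
  cycle 0 → 1 → 0: weight = 5, length = 2, mean = 5/2 ≈ 2.500
  cycle 0 → 2 → 0: weight = 14, length = 2, mean = 14/2 ≈ 7.000
  cycle 1 → 0 → 1: weight = 5, length = 2, mean = 5/2 ≈ 2.500
Minimum mean = 2.500, attained e.g. along the cycle 0 → 1 → 0 with weight 5 and length 2. So λ(A) = 5/2 = 5/2.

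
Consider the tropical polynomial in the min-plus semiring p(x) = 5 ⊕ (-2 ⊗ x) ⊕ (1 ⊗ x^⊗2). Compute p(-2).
p(-2) = -4

A tropical monomial a ⊗ x^⊗i evaluates to a + i · x. Evaluating each term at x = -2:
  Term 0 contributes 5 + 0 · -2 = 5
  Term 1 contributes -2 + 1 · -2 = -4
  Term 2 contributes 1 + 2 · -2 = -3
p(-2) = ⊕ of these = min[5, -4, -3] = -4.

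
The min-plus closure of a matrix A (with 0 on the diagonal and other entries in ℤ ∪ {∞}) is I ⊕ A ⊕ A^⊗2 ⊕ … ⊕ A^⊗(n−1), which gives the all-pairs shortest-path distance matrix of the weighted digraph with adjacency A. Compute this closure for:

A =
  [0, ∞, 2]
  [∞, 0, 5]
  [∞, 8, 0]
Closure =
  [0, 10, 2]
  [∞, 0, 5]
  [∞, 8, 0]

This is the Floyd-Warshall all-pairs shortest-path computation. For each intermediate vertex k = 0, 1, …, 2, update dist[i][j] ← min(dist[i][j], dist[i][k] + dist[k][j]). The final matrix gives, for each (i, j), the minimum total weight of any directed path from i to j (possibly empty when i = j).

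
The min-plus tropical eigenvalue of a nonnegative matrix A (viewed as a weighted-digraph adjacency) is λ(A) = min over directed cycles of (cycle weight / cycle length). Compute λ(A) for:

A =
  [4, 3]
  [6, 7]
λ(A) = 4

Enumerate directed cycles and compute their means (weight / length). Sample:
  cycle 0 → 0: weight = 4, length = 1, mean = 4/1 ≈ 4.000
  cycle 1 → 1: weight = 7, length = 1, mean = 7/1 ≈ 7.000
  cycle 0 → 1 → 0: weight = 9, length = 2, mean = 9/2 ≈ 4.500
  cycle 1 → 0 → 1: weight = 9, length = 2, mean = 9/2 ≈ 4.500
Minimum mean = 4.000, attained e.g. along the cycle 0 → 0 with weight 4 and length 1. So λ(A) = 4/1 = 4.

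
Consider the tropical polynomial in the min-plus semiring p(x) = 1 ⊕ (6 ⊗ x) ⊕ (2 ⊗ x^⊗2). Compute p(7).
p(7) = 1

A tropical monomial a ⊗ x^⊗i evaluates to a + i · x. Evaluating each term at x = 7:
  Term 0 contributes 1 + 0 · 7 = 1
  Term 1 contributes 6 + 1 · 7 = 13
  Term 2 contributes 2 + 2 · 7 = 16
p(7) = ⊕ of these = min[1, 13, 16] = 1.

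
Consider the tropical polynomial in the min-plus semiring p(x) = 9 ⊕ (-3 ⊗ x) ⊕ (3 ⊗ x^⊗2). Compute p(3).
p(3) = 0

A tropical monomial a ⊗ x^⊗i evaluates to a + i · x. Evaluating each term at x = 3:
  Term 0 contributes 9 + 0 · 3 = 9
  Term 1 contributes -3 + 1 · 3 = 0
  Term 2 contributes 3 + 2 · 3 = 9
p(3) = ⊕ of these = min[9, 0, 9] = 0.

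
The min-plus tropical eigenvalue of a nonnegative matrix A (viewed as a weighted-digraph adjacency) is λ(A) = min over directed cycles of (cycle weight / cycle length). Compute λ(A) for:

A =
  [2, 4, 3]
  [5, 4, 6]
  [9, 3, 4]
λ(A) = 2

Enumerate directed cycles and compute their means (weight / length). Sample:
  cycle 0 → 0: weight = 2, length = 1, mean = 2/1 ≈ 2.000
  cycle 1 → 1: weight = 4, length = 1, mean = 4/1 ≈ 4.000
  cycle 2 → 2: weight = 4, length = 1, mean = 4/1 ≈ 4.000
  cycle 0 → 1 → 0: weight = 9, length = 2, mean = 9/2 ≈ 4.500
  cycle 0 → 2 → 0: weight = 12, length = 2, mean = 12/2 ≈ 6.000
  cycle 1 → 0 → 1: weight = 9, length = 2, mean = 9/2 ≈ 4.500
Minimum mean = 2.000, attained e.g. along the cycle 0 → 0 with weight 2 and length 1. So λ(A) = 2/1 = 2.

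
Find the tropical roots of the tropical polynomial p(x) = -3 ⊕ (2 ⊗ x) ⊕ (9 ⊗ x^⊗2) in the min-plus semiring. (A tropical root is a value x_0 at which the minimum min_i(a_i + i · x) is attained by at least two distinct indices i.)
Roots: {-7, -5}

Each tropical root is a break point of the lower envelope of the lines y = a_i + i · x (there are 3 lines, with slopes 0, 1, ..., 2). Only the lines that attain the minimum somewhere contribute to roots; other lines are dominated. Here the surviving (envelope) indices are i = 2, i = 1, i = 0.
Intersections between consecutive envelope lines give the roots: for adjacent envelope indices i < j the intersection is x = (a_i − a_j) / (j − i). Reading off the sorted break points: {-7, -5}.
Verification: at each break x_0, at least two indices attain the minimum of min_i(a_i + i · x_0).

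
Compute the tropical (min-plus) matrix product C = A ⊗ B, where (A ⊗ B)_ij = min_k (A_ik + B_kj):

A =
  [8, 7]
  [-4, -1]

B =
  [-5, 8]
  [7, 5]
A ⊗ B =
  [3, 12]
  [-9, 4]

Apply the min-plus product entry-by-entry:
  C[0][0] = min over k of (A[0][0] + B[0][0] = 8 + -5 = 3, A[0][1] + B[1][0] = 7 + 7 = 14) = 3 (attained at k = 0)
  C[0][1] = min over k of (A[0][0] + B[0][1] = 8 + 8 = 16, A[0][1] + B[1][1] = 7 + 5 = 12) = 12 (attained at k = 1)
  C[1][0] = min over k of (A[1][0] + B[0][0] = -4 + -5 = -9, A[1][1] + B[1][0] = -1 + 7 = 6) = -9 (attained at k = 0)
  C[1][1] = min over k of (A[1][0] + B[0][1] = -4 + 8 = 4, A[1][1] + B[1][1] = -1 + 5 = 4) = 4 (attained at k = 0)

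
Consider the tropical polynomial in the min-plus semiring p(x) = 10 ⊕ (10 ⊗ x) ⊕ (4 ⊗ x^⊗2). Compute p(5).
p(5) = 10

A tropical monomial a ⊗ x^⊗i evaluates to a + i · x. Evaluating each term at x = 5:
  Term 0 contributes 10 + 0 · 5 = 10
  Term 1 contributes 10 + 1 · 5 = 15
  Term 2 contributes 4 + 2 · 5 = 14
p(5) = ⊕ of these = min[10, 15, 14] = 10.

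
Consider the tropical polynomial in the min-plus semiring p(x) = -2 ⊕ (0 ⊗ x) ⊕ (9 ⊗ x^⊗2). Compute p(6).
p(6) = -2

A tropical monomial a ⊗ x^⊗i evaluates to a + i · x. Evaluating each term at x = 6:
  Term 0 contributes -2 + 0 · 6 = -2
  Term 1 contributes 0 + 1 · 6 = 6
  Term 2 contributes 9 + 2 · 6 = 21
p(6) = ⊕ of these = min[-2, 6, 21] = -2.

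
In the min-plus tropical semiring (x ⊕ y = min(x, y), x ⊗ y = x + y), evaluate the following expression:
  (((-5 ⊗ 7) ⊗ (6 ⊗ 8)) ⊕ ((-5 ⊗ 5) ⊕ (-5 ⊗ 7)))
(((-5 ⊗ 7) ⊗ (6 ⊗ 8)) ⊕ ((-5 ⊗ 5) ⊕ (-5 ⊗ 7))) = 0

Expand innermost to outermost. Recall ⊕ takes the minimum of its arguments and ⊗ takes their sum. Working out the expression (((-5 ⊗ 7) ⊗ (6 ⊗ 8)) ⊕ ((-5 ⊗ 5) ⊕ (-5 ⊗ 7))) gives 0.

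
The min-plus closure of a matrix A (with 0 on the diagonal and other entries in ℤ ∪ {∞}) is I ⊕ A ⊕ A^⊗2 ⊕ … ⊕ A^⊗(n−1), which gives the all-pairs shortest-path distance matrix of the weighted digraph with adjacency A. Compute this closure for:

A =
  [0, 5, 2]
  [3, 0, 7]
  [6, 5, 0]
Closure =
  [0, 5, 2]
  [3, 0, 5]
  [6, 5, 0]

This is the Floyd-Warshall all-pairs shortest-path computation. For each intermediate vertex k = 0, 1, …, 2, update dist[i][j] ← min(dist[i][j], dist[i][k] + dist[k][j]). The final matrix gives, for each (i, j), the minimum total weight of any directed path from i to j (possibly empty when i = j).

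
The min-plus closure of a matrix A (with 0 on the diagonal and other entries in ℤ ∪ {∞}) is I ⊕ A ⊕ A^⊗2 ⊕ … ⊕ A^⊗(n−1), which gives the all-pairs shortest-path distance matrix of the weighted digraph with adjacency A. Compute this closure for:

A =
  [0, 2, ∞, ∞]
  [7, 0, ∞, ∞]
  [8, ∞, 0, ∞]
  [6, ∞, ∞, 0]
Closure =
  [0, 2, ∞, ∞]
  [7, 0, ∞, ∞]
  [8, 10, 0, ∞]
  [6, 8, ∞, 0]

This is the Floyd-Warshall all-pairs shortest-path computation. For each intermediate vertex k = 0, 1, …, 3, update dist[i][j] ← min(dist[i][j], dist[i][k] + dist[k][j]). The final matrix gives, for each (i, j), the minimum total weight of any directed path from i to j (possibly empty when i = j).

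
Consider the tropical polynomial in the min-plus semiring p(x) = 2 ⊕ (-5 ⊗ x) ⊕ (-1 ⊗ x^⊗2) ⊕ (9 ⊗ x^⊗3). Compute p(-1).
p(-1) = -6

A tropical monomial a ⊗ x^⊗i evaluates to a + i · x. Evaluating each term at x = -1:
  Term 0 contributes 2 + 0 · -1 = 2
  Term 1 contributes -5 + 1 · -1 = -6
  Term 2 contributes -1 + 2 · -1 = -3
  Term 3 contributes 9 + 3 · -1 = 6
p(-1) = ⊕ of these = min[2, -6, -3, 6] = -6.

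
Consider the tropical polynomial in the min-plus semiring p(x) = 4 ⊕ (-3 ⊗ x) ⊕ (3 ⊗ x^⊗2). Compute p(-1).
p(-1) = -4

A tropical monomial a ⊗ x^⊗i evaluates to a + i · x. Evaluating each term at x = -1:
  Term 0 contributes 4 + 0 · -1 = 4
  Term 1 contributes -3 + 1 · -1 = -4
  Term 2 contributes 3 + 2 · -1 = 1
p(-1) = ⊕ of these = min[4, -4, 1] = -4.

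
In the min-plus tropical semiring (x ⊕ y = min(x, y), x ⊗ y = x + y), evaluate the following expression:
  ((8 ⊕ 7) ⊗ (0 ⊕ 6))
((8 ⊕ 7) ⊗ (0 ⊕ 6)) = 7

Expand innermost to outermost. Recall ⊕ takes the minimum of its arguments and ⊗ takes their sum. Working out the expression ((8 ⊕ 7) ⊗ (0 ⊕ 6)) gives 7.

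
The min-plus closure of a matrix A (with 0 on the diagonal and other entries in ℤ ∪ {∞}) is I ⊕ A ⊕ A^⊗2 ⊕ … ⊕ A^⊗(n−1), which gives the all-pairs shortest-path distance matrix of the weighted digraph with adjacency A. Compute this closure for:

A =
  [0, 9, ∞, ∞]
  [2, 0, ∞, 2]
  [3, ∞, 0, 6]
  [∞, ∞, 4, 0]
Closure =
  [0, 9, 15, 11]
  [2, 0, 6, 2]
  [3, 12, 0, 6]
  [7, 16, 4, 0]

This is the Floyd-Warshall all-pairs shortest-path computation. For each intermediate vertex k = 0, 1, …, 3, update dist[i][j] ← min(dist[i][j], dist[i][k] + dist[k][j]). The final matrix gives, for each (i, j), the minimum total weight of any directed path from i to j (possibly empty when i = j).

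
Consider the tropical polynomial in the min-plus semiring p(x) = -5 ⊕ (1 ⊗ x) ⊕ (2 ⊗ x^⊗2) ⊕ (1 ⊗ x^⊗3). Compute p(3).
p(3) = -5

A tropical monomial a ⊗ x^⊗i evaluates to a + i · x. Evaluating each term at x = 3:
  Term 0 contributes -5 + 0 · 3 = -5
  Term 1 contributes 1 + 1 · 3 = 4
  Term 2 contributes 2 + 2 · 3 = 8
  Term 3 contributes 1 + 3 · 3 = 10
p(3) = ⊕ of these = min[-5, 4, 8, 10] = -5.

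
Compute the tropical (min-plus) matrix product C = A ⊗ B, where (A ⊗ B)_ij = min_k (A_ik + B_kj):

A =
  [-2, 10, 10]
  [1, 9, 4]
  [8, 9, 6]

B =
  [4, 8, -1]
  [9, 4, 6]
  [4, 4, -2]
A ⊗ B =
  [2, 6, -3]
  [5, 8, 0]
  [10, 10, 4]

Apply the min-plus product entry-by-entry:
  C[0][0] = min over k of (A[0][0] + B[0][0] = -2 + 4 = 2, A[0][1] + B[1][0] = 10 + 9 = 19, A[0][2] + B[2][0] = 10 + 4 = 14) = 2 (attained at k = 0)
  C[0][1] = min over k of (A[0][0] + B[0][1] = -2 + 8 = 6, A[0][1] + B[1][1] = 10 + 4 = 14, A[0][2] + B[2][1] = 10 + 4 = 14) = 6 (attained at k = 0)
  C[0][2] = min over k of (A[0][0] + B[0][2] = -2 + -1 = -3, A[0][1] + B[1][2] = 10 + 6 = 16, A[0][2] + B[2][2] = 10 + -2 = 8) = -3 (attained at k = 0)
  C[1][0] = min over k of (A[1][0] + B[0][0] = 1 + 4 = 5, A[1][1] + B[1][0] = 9 + 9 = 18, A[1][2] + B[2][0] = 4 + 4 = 8) = 5 (attained at k = 0)
  C[1][1] = min over k of (A[1][0] + B[0][1] = 1 + 8 = 9, A[1][1] + B[1][1] = 9 + 4 = 13, A[1][2] + B[2][1] = 4 + 4 = 8) = 8 (attained at k = 2)
  C[1][2] = min over k of (A[1][0] + B[0][2] = 1 + -1 = 0, A[1][1] + B[1][2] = 9 + 6 = 15, A[1][2] + B[2][2] = 4 + -2 = 2) = 0 (attained at k = 0)
  C[2][0] = min over k of (A[2][0] + B[0][0] = 8 + 4 = 12, A[2][1] + B[1][0] = 9 + 9 = 18, A[2][2] + B[2][0] = 6 + 4 = 10) = 10 (attained at k = 2)
  C[2][1] = min over k of (A[2][0] + B[0][1] = 8 + 8 = 16, A[2][1] + B[1][1] = 9 + 4 = 13, A[2][2] + B[2][1] = 6 + 4 = 10) = 10 (attained at k = 2)
  C[2][2] = min over k of (A[2][0] + B[0][2] = 8 + -1 = 7, A[2][1] + B[1][2] = 9 + 6 = 15, A[2][2] + B[2][2] = 6 + -2 = 4) = 4 (attained at k = 2)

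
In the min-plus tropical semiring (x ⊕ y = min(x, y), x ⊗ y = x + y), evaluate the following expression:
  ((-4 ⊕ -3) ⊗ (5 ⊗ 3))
((-4 ⊕ -3) ⊗ (5 ⊗ 3)) = 4

Expand innermost to outermost. Recall ⊕ takes the minimum of its arguments and ⊗ takes their sum. Working out the expression ((-4 ⊕ -3) ⊗ (5 ⊗ 3)) gives 4.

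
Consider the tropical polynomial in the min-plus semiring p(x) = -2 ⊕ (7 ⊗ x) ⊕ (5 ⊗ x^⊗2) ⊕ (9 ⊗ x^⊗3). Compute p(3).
p(3) = -2

A tropical monomial a ⊗ x^⊗i evaluates to a + i · x. Evaluating each term at x = 3:
  Term 0 contributes -2 + 0 · 3 = -2
  Term 1 contributes 7 + 1 · 3 = 10
  Term 2 contributes 5 + 2 · 3 = 11
  Term 3 contributes 9 + 3 · 3 = 18
p(3) = ⊕ of these = min[-2, 10, 11, 18] = -2.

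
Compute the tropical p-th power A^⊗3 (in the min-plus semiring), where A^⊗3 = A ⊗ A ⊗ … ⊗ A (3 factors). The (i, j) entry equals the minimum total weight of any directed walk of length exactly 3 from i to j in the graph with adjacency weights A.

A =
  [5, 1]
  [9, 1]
A^⊗3 =
  [11, 3]
  [11, 3]

Each entry (A^⊗3)_ij equals the minimum over all length-3 walks i = v_0 → v_1 → … → v_3 = j of Σ_t A[v_t][v_{t+1}]. For example, for (i, j) = (0, 1) we minimise over 4 possible intermediate vertex sequences; the minimum is 3, attained along the walk 0 → 1 → 1 → 1.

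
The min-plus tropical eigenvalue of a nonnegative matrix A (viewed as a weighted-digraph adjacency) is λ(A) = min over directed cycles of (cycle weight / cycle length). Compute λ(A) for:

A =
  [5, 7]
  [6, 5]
λ(A) = 5

Enumerate directed cycles and compute their means (weight / length). Sample:
  cycle 0 → 0: weight = 5, length = 1, mean = 5/1 ≈ 5.000
  cycle 1 → 1: weight = 5, length = 1, mean = 5/1 ≈ 5.000
  cycle 0 → 1 → 0: weight = 13, length = 2, mean = 13/2 ≈ 6.500
  cycle 1 → 0 → 1: weight = 13, length = 2, mean = 13/2 ≈ 6.500
Minimum mean = 5.000, attained e.g. along the cycle 0 → 0 with weight 5 and length 1. So λ(A) = 5/1 = 5.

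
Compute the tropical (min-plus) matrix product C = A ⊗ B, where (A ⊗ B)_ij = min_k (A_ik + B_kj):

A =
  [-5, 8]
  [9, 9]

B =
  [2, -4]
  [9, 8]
A ⊗ B =
  [-3, -9]
  [11, 5]

Apply the min-plus product entry-by-entry:
  C[0][0] = min over k of (A[0][0] + B[0][0] = -5 + 2 = -3, A[0][1] + B[1][0] = 8 + 9 = 17) = -3 (attained at k = 0)
  C[0][1] = min over k of (A[0][0] + B[0][1] = -5 + -4 = -9, A[0][1] + B[1][1] = 8 + 8 = 16) = -9 (attained at k = 0)
  C[1][0] = min over k of (A[1][0] + B[0][0] = 9 + 2 = 11, A[1][1] + B[1][0] = 9 + 9 = 18) = 11 (attained at k = 0)
  C[1][1] = min over k of (A[1][0] + B[0][1] = 9 + -4 = 5, A[1][1] + B[1][1] = 9 + 8 = 17) = 5 (attained at k = 0)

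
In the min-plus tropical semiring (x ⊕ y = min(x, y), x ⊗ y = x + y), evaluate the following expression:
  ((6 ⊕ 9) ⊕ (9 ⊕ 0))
((6 ⊕ 9) ⊕ (9 ⊕ 0)) = 0

Expand innermost to outermost. Recall ⊕ takes the minimum of its arguments and ⊗ takes their sum. Working out the expression ((6 ⊕ 9) ⊕ (9 ⊕ 0)) gives 0.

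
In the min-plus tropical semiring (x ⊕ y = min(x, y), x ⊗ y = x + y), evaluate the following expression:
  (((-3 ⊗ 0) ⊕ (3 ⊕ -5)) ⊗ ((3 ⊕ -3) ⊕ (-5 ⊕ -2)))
(((-3 ⊗ 0) ⊕ (3 ⊕ -5)) ⊗ ((3 ⊕ -3) ⊕ (-5 ⊕ -2))) = -10

Expand innermost to outermost. Recall ⊕ takes the minimum of its arguments and ⊗ takes their sum. Working out the expression (((-3 ⊗ 0) ⊕ (3 ⊕ -5)) ⊗ ((3 ⊕ -3) ⊕ (-5 ⊕ -2))) gives -10.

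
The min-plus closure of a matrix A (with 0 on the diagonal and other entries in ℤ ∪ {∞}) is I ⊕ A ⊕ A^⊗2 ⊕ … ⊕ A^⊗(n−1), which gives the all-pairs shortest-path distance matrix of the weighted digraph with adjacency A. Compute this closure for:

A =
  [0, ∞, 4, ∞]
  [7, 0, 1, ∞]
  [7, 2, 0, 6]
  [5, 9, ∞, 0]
Closure =
  [0, 6, 4, 10]
  [7, 0, 1, 7]
  [7, 2, 0, 6]
  [5, 9, 9, 0]

This is the Floyd-Warshall all-pairs shortest-path computation. For each intermediate vertex k = 0, 1, …, 3, update dist[i][j] ← min(dist[i][j], dist[i][k] + dist[k][j]). The final matrix gives, for each (i, j), the minimum total weight of any directed path from i to j (possibly empty when i = j).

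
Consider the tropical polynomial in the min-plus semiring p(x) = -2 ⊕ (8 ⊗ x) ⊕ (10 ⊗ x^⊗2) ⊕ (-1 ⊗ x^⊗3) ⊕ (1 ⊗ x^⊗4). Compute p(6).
p(6) = -2

A tropical monomial a ⊗ x^⊗i evaluates to a + i · x. Evaluating each term at x = 6:
  Term 0 contributes -2 + 0 · 6 = -2
  Term 1 contributes 8 + 1 · 6 = 14
  Term 2 contributes 10 + 2 · 6 = 22
  Term 3 contributes -1 + 3 · 6 = 17
  Term 4 contributes 1 + 4 · 6 = 25
p(6) = ⊕ of these = min[-2, 14, 22, 17, 25] = -2.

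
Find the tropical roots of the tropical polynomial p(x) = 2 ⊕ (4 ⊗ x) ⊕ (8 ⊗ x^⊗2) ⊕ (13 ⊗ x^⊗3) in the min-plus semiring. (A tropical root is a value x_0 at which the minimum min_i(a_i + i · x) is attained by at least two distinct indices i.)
Roots: {-5, -4, -2}

Each tropical root is a break point of the lower envelope of the lines y = a_i + i · x (there are 4 lines, with slopes 0, 1, ..., 3). Only the lines that attain the minimum somewhere contribute to roots; other lines are dominated. Here the surviving (envelope) indices are i = 3, i = 2, i = 1, i = 0.
Intersections between consecutive envelope lines give the roots: for adjacent envelope indices i < j the intersection is x = (a_i − a_j) / (j − i). Reading off the sorted break points: {-5, -4, -2}.
Verification: at each break x_0, at least two indices attain the minimum of min_i(a_i + i · x_0).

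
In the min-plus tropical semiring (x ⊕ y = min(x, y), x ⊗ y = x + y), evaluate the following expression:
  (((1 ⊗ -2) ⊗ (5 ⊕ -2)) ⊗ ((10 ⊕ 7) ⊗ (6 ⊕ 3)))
(((1 ⊗ -2) ⊗ (5 ⊕ -2)) ⊗ ((10 ⊕ 7) ⊗ (6 ⊕ 3))) = 7

Expand innermost to outermost. Recall ⊕ takes the minimum of its arguments and ⊗ takes their sum. Working out the expression (((1 ⊗ -2) ⊗ (5 ⊕ -2)) ⊗ ((10 ⊕ 7) ⊗ (6 ⊕ 3))) gives 7.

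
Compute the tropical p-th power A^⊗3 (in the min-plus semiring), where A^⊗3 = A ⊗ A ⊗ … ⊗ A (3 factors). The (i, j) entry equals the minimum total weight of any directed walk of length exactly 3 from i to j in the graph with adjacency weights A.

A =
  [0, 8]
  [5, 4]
A^⊗3 =
  [0, 8]
  [5, 12]

Each entry (A^⊗3)_ij equals the minimum over all length-3 walks i = v_0 → v_1 → … → v_3 = j of Σ_t A[v_t][v_{t+1}]. For example, for (i, j) = (0, 1) we minimise over 4 possible intermediate vertex sequences; the minimum is 8, attained along the walk 0 → 0 → 0 → 1.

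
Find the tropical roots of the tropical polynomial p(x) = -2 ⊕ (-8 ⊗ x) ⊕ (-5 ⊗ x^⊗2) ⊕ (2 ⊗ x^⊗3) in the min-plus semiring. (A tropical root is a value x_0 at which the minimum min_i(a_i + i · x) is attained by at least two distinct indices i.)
Roots: {-7, -3, 6}

Each tropical root is a break point of the lower envelope of the lines y = a_i + i · x (there are 4 lines, with slopes 0, 1, ..., 3). Only the lines that attain the minimum somewhere contribute to roots; other lines are dominated. Here the surviving (envelope) indices are i = 3, i = 2, i = 1, i = 0.
Intersections between consecutive envelope lines give the roots: for adjacent envelope indices i < j the intersection is x = (a_i − a_j) / (j − i). Reading off the sorted break points: {-7, -3, 6}.
Verification: at each break x_0, at least two indices attain the minimum of min_i(a_i + i · x_0).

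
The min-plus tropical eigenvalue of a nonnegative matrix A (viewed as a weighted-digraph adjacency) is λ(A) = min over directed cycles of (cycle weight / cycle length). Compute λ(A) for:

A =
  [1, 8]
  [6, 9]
λ(A) = 1

Enumerate directed cycles and compute their means (weight / length). Sample:
  cycle 0 → 0: weight = 1, length = 1, mean = 1/1 ≈ 1.000
  cycle 1 → 1: weight = 9, length = 1, mean = 9/1 ≈ 9.000
  cycle 0 → 1 → 0: weight = 14, length = 2, mean = 14/2 ≈ 7.000
  cycle 1 → 0 → 1: weight = 14, length = 2, mean = 14/2 ≈ 7.000
Minimum mean = 1.000, attained e.g. along the cycle 0 → 0 with weight 1 and length 1. So λ(A) = 1/1 = 1.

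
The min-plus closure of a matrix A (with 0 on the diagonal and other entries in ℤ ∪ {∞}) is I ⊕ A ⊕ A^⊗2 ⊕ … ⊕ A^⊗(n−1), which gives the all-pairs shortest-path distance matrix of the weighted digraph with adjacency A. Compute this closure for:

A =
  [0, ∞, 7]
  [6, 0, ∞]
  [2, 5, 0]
Closure =
  [0, 12, 7]
  [6, 0, 13]
  [2, 5, 0]

This is the Floyd-Warshall all-pairs shortest-path computation. For each intermediate vertex k = 0, 1, …, 2, update dist[i][j] ← min(dist[i][j], dist[i][k] + dist[k][j]). The final matrix gives, for each (i, j), the minimum total weight of any directed path from i to j (possibly empty when i = j).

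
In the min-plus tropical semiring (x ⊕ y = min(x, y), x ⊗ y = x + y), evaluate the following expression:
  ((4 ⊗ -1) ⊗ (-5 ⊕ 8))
((4 ⊗ -1) ⊗ (-5 ⊕ 8)) = -2

Expand innermost to outermost. Recall ⊕ takes the minimum of its arguments and ⊗ takes their sum. Working out the expression ((4 ⊗ -1) ⊗ (-5 ⊕ 8)) gives -2.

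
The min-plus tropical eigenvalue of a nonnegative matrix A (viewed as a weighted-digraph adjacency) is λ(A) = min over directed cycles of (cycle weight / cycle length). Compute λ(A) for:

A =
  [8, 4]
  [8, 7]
λ(A) = 6

Enumerate directed cycles and compute their means (weight / length). Sample:
  cycle 0 → 0: weight = 8, length = 1, mean = 8/1 ≈ 8.000
  cycle 1 → 1: weight = 7, length = 1, mean = 7/1 ≈ 7.000
  cycle 0 → 1 → 0: weight = 12, length = 2, mean = 12/2 ≈ 6.000
  cycle 1 → 0 → 1: weight = 12, length = 2, mean = 12/2 ≈ 6.000
Minimum mean = 6.000, attained e.g. along the cycle 0 → 1 → 0 with weight 12 and length 2. So λ(A) = 12/2 = 6.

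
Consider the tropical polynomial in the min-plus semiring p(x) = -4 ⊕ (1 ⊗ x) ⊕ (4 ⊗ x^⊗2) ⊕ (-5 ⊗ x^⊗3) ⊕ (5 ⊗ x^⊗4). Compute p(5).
p(5) = -4

A tropical monomial a ⊗ x^⊗i evaluates to a + i · x. Evaluating each term at x = 5:
  Term 0 contributes -4 + 0 · 5 = -4
  Term 1 contributes 1 + 1 · 5 = 6
  Term 2 contributes 4 + 2 · 5 = 14
  Term 3 contributes -5 + 3 · 5 = 10
  Term 4 contributes 5 + 4 · 5 = 25
p(5) = ⊕ of these = min[-4, 6, 14, 10, 25] = -4.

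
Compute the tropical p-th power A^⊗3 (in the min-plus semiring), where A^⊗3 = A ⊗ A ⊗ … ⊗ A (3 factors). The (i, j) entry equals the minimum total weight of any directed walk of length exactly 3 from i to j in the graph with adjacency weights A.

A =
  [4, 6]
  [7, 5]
A^⊗3 =
  [12, 14]
  [15, 15]

Each entry (A^⊗3)_ij equals the minimum over all length-3 walks i = v_0 → v_1 → … → v_3 = j of Σ_t A[v_t][v_{t+1}]. For example, for (i, j) = (0, 1) we minimise over 4 possible intermediate vertex sequences; the minimum is 14, attained along the walk 0 → 0 → 0 → 1.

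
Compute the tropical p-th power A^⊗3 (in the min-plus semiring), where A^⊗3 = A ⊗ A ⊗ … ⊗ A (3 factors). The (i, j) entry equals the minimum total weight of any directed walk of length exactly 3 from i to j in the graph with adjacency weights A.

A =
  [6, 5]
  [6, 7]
A^⊗3 =
  [17, 16]
  [17, 17]

Each entry (A^⊗3)_ij equals the minimum over all length-3 walks i = v_0 → v_1 → … → v_3 = j of Σ_t A[v_t][v_{t+1}]. For example, for (i, j) = (0, 1) we minimise over 4 possible intermediate vertex sequences; the minimum is 16, attained along the walk 0 → 1 → 0 → 1.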